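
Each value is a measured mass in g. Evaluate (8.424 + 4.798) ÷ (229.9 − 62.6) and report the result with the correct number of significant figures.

8.424 + 4.798 = 13.222, limited to 3 d.p. → 5 s.f.; 229.9 − 62.6 = 167.3, limited to 1 d.p. → 4 s.f.
Carrying full precision, 13.222 ÷ 167.3 = 0.0790316796175…; keep min(5, 4) = 4 s.f.
Rounded to 4 significant figures: 0.07903.

0.07903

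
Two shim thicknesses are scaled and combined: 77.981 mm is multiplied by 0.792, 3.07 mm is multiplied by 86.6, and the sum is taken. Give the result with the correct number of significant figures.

77.981 × 0.792 = 61.760952 → 61.8 mm (3 s.f., last digit at the 10^-1 place).
3.07 × 86.6 = 265.862 → 266 mm (3 s.f., last digit at the 10^0 place).
Sum: 327.622952 mm; keep the coarser place, 10^0.
Result: 328 mm.

328 mm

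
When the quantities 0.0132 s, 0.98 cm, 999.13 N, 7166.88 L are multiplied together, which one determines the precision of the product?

0.98 cm

0.0132 s → 3 s.f.; 0.98 cm → 2 s.f.; 999.13 N → 5 s.f.; 7166.88 L → 6 s.f.
The fewest is 2 significant figures, from 0.98 cm.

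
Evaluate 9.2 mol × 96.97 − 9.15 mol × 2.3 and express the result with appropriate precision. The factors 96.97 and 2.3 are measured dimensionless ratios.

9.2 × 96.97 = 892.124 → 8.9 × 10^2 mol (2 s.f., last digit at the 10^1 place).
9.15 × 2.3 = 21.045 → 21 mol (2 s.f., last digit at the 10^0 place).
Difference: 871.079 mol; keep the coarser place, 10^1.
Result: 8.7 × 10^2 mol.

8.7 × 10^2 mol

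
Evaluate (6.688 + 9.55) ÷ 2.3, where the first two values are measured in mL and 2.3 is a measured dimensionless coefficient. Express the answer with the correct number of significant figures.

7.1 mL

6.688 mL + 9.55 mL = 16.238 mL; the sum is limited to 2 decimal places (4 s.f.).
Carrying full precision, 16.238 ÷ 2.3 = 7.06 mL; 2.3 has 2 s.f., so the result keeps min(4, 2) = 2 s.f.
Rounded to 2 significant figures: 7.1 mL.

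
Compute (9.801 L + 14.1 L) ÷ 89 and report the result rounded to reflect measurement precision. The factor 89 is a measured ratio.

9.801 L + 14.1 L = 23.901 L; the sum is limited to 1 decimal place (3 s.f.).
Carrying full precision, 23.901 ÷ 89 = 0.268550561798… L; 89 has 2 s.f., so the result keeps min(3, 2) = 2 s.f.
Rounded to 2 significant figures: 2.7 × 10^-1 L.

2.7 × 10^-1 L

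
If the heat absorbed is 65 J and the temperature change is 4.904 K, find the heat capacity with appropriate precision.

13 J/K

heat capacity = 65 J ÷ 4.904 K = 13.2544861338… J/K.
65 has 2 significant figures; 4.904 has 4.
Division/multiplication keeps the fewest: 2 significant figures.
Rounded: 13 J/K.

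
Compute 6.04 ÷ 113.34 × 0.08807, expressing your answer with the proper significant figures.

6.04 ÷ 113.34 × 0.08807 = 0.00469333686254…
Multiplication/division keeps the fewest significant figures: 6.04 → 3 s.f., 113.34 → 5 s.f., 0.08807 → 4 s.f.; limit is 3.
Rounded to 3 significant figures: 0.00469.

0.00469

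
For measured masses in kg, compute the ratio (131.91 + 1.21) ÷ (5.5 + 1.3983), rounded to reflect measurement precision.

19

131.91 + 1.21 = 133.12, limited to 2 d.p. → 5 s.f.; 5.5 + 1.3983 = 6.8983, limited to 1 d.p. → 2 s.f.
Carrying full precision, 133.12 ÷ 6.8983 = 19.2975080817…; keep min(5, 2) = 2 s.f.
Rounded to 2 significant figures: 19.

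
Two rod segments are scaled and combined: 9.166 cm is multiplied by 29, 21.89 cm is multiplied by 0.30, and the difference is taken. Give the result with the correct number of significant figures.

9.166 × 29 = 265.814 → 2.7 × 10^2 cm (2 s.f., last digit at the 10^1 place).
21.89 × 0.30 = 6.567 → 6.6 cm (2 s.f., last digit at the 10^-1 place).
Difference: 259.247 cm; keep the coarser place, 10^1.
Result: 2.6 × 10^2 cm.

2.6 × 10^2 cm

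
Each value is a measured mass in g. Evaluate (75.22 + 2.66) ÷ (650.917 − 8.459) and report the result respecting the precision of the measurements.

0.1212

75.22 + 2.66 = 77.88, limited to 2 d.p. → 4 s.f.; 650.917 − 8.459 = 642.458, limited to 3 d.p. → 6 s.f.
Carrying full precision, 77.88 ÷ 642.458 = 0.121221932017…; keep min(4, 6) = 4 s.f.
Rounded to 4 significant figures: 0.1212.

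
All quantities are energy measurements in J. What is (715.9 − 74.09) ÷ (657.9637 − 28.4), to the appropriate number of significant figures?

1.019

715.9 − 74.09 = 641.81, limited to 1 d.p. → 4 s.f.; 657.9637 − 28.4 = 629.5637, limited to 1 d.p. → 4 s.f.
Carrying full precision, 641.81 ÷ 629.5637 = 1.01945204274…; keep min(4, 4) = 4 s.f.
Rounded to 4 significant figures: 1.019.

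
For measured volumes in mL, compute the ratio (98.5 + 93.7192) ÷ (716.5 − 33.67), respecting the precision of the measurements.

0.2815

98.5 + 93.7192 = 192.2192, limited to 1 d.p. → 4 s.f.; 716.5 − 33.67 = 682.83, limited to 1 d.p. → 4 s.f.
Carrying full precision, 192.2192 ÷ 682.83 = 0.281503741781…; keep min(4, 4) = 4 s.f.
Rounded to 4 significant figures: 0.2815.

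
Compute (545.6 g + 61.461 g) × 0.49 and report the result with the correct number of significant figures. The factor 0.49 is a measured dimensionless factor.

3.0 × 10^2 g

545.6 g + 61.461 g = 607.061 g; the sum is limited to 1 decimal place (4 s.f.).
Carrying full precision, 607.061 × 0.49 = 297.45989 g; 0.49 has 2 s.f., so the result keeps min(4, 2) = 2 s.f.
Rounded to 2 significant figures: 3.0 × 10^2 g.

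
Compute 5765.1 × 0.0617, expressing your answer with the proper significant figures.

356

5765.1 × 0.0617 = 355.70667
Multiplication/division keeps the fewest significant figures: 5765.1 → 5 s.f., 0.0617 → 3 s.f.; limit is 3.
Rounded to 3 significant figures: 356.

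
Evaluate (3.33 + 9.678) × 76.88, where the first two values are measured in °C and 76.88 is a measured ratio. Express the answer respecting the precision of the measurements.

1000. °C

3.33 °C + 9.678 °C = 13.008 °C; the sum is limited to 2 decimal places (4 s.f.).
Carrying full precision, 13.008 × 76.88 = 1000.05504 °C; 76.88 has 4 s.f., so the result keeps min(4, 4) = 4 s.f.
Rounded to 4 significant figures: 1000. °C.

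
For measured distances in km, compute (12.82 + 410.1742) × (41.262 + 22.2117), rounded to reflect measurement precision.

26849 km²

12.82 + 410.1742 = 422.9942, limited to 2 d.p. → 5 s.f.; 41.262 + 22.2117 = 63.4737, limited to 3 d.p. → 5 s.f.
Carrying full precision, 422.9942 × 63.4737 = 26849.0069525…; keep min(5, 5) = 5 s.f.
Rounded to 5 significant figures: 26849 km².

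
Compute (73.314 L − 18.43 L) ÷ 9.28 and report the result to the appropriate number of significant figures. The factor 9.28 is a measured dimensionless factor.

5.91 L

73.314 L − 18.43 L = 54.884 L; the difference is limited to 2 decimal places (4 s.f.).
Carrying full precision, 54.884 ÷ 9.28 = 5.91422413793… L; 9.28 has 3 s.f., so the result keeps min(4, 3) = 3 s.f.
Rounded to 3 significant figures: 5.91 L.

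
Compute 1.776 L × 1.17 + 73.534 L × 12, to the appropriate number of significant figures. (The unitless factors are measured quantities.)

1.776 × 1.17 = 2.07792 → 2.08 L (3 s.f., last digit at the 10^-2 place).
73.534 × 12 = 882.408 → 8.8 × 10² L (2 s.f., last digit at the 10^1 place).
Sum: 884.48592 L; keep the coarser place, 10^1.
Result: 8.8 × 10² L.

8.8 × 10² L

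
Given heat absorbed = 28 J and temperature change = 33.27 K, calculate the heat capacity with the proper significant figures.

0.84 J/K

heat capacity = 28 J ÷ 33.27 K = 0.841599038173… J/K.
28 has 2 significant figures; 33.27 has 4.
Division/multiplication keeps the fewest: 2 significant figures.
Rounded: 0.84 J/K.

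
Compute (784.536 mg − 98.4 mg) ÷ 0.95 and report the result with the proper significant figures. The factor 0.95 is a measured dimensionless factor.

784.536 mg − 98.4 mg = 686.136 mg; the difference is limited to 1 decimal place (4 s.f.).
Carrying full precision, 686.136 ÷ 0.95 = 722.248421053… mg; 0.95 has 2 s.f., so the result keeps min(4, 2) = 2 s.f.
Rounded to 2 significant figures: 7.2 × 10² mg.

7.2 × 10² mg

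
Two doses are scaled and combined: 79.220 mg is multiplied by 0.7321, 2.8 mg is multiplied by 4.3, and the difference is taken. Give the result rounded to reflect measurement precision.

79.220 × 0.7321 = 57.996962 → 58.00 mg (4 s.f., last digit at the 10^-2 place).
2.8 × 4.3 = 12.04 → 12 mg (2 s.f., last digit at the 10^0 place).
Difference: 45.956962 mg; keep the coarser place, 10^0.
Result: 46 mg.

46 mg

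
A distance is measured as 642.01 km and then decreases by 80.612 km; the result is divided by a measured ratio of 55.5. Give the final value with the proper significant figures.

10.1 km

642.01 km − 80.612 km = 561.398 km; the difference is limited to 2 decimal places (5 s.f.).
Carrying full precision, 561.398 ÷ 55.5 = 10.1152792793… km; 55.5 has 3 s.f., so the result keeps min(5, 3) = 3 s.f.
Rounded to 3 significant figures: 10.1 km.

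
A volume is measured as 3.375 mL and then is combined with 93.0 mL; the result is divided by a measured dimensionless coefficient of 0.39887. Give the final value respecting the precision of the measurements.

242 mL

3.375 mL + 93.0 mL = 96.375 mL; the sum is limited to 1 decimal place (3 s.f.).
Carrying full precision, 96.375 ÷ 0.39887 = 241.620076717… mL; 0.39887 has 5 s.f., so the result keeps min(3, 5) = 3 s.f.
Rounded to 3 significant figures: 242 mL.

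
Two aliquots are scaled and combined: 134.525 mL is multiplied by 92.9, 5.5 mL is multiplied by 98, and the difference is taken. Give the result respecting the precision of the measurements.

1.20 × 10^4 mL

134.525 × 92.9 = 12497.3725 → 1.25 × 10^4 mL (3 s.f., last digit at the 10^2 place).
5.5 × 98 = 539 → 5.4 × 10^2 mL (2 s.f., last digit at the 10^1 place).
Difference: 11958.3725 mL; keep the coarser place, 10^2.
Result: 1.20 × 10^4 mL.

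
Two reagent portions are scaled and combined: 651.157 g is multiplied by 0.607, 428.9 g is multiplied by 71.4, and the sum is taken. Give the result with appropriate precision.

651.157 × 0.607 = 395.252299 → 395 g (3 s.f., last digit at the 10^0 place).
428.9 × 71.4 = 30623.46 → 3.06 × 10^4 g (3 s.f., last digit at the 10^2 place).
Sum: 31018.712299 g; keep the coarser place, 10^2.
Result: 3.10 × 10^4 g.

3.10 × 10^4 g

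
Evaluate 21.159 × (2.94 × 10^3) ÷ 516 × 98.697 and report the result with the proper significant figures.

21.159 × (2.94 × 10^3) ÷ 516 × 98.697 = 11898.6234101…
Multiplication/division keeps the fewest significant figures: 21.159 → 5 s.f., 2.94 × 10^3 → 3 s.f., 516 → 3 s.f., 98.697 → 5 s.f.; limit is 3.
Rounded to 3 significant figures: 1.19 × 10^4.

1.19 × 10^4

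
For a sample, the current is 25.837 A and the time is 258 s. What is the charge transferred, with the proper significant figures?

charge transferred = 25.837 A × 258 s = 6665.946 C.
25.837 has 5 significant figures; 258 has 3.
Division/multiplication keeps the fewest: 3 significant figures.
Rounded: 6.67 × 10³ C.

6.67 × 10³ C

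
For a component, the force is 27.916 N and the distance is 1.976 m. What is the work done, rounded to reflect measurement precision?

55.16 J

work done = 27.916 N × 1.976 m = 55.162016 J.
27.916 has 5 significant figures; 1.976 has 4.
Division/multiplication keeps the fewest: 4 significant figures.
Rounded: 55.16 J.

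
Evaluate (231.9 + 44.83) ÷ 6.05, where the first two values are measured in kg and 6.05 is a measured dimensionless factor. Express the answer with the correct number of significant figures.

231.9 kg + 44.83 kg = 276.73 kg; the sum is limited to 1 decimal place (4 s.f.).
Carrying full precision, 276.73 ÷ 6.05 = 45.7404958678… kg; 6.05 has 3 s.f., so the result keeps min(4, 3) = 3 s.f.
Rounded to 3 significant figures: 45.7 kg.

45.7 kg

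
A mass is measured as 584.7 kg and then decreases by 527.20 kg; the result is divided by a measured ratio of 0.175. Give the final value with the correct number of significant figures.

329 kg

584.7 kg − 527.20 kg = 57.50 kg; the difference is limited to 1 decimal place (3 s.f.).
Carrying full precision, 57.50 ÷ 0.175 = 328.571428571… kg; 0.175 has 3 s.f., so the result keeps min(3, 3) = 3 s.f.
Rounded to 3 significant figures: 329 kg.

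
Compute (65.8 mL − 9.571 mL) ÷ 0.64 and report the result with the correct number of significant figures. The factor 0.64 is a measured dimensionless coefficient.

88 mL

65.8 mL − 9.571 mL = 56.229 mL; the difference is limited to 1 decimal place (3 s.f.).
Carrying full precision, 56.229 ÷ 0.64 = 87.8578125 mL; 0.64 has 2 s.f., so the result keeps min(3, 2) = 2 s.f.
Rounded to 2 significant figures: 88 mL.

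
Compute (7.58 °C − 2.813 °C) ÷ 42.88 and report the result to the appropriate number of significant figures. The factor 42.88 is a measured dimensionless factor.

7.58 °C − 2.813 °C = 4.767 °C; the difference is limited to 2 decimal places (3 s.f.).
Carrying full precision, 4.767 ÷ 42.88 = 0.111170708955… °C; 42.88 has 4 s.f., so the result keeps min(3, 4) = 3 s.f.
Rounded to 3 significant figures: 0.111 °C.

0.111 °C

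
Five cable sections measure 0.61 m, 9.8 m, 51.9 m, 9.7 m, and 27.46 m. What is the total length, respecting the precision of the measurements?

99.5 m

0.61 m + 9.8 m + 51.9 m + 9.7 m + 27.46 m = 99.47 m.
Addition/subtraction keeps the fewest decimal places: 0.61 → 2 decimal places, 9.8 → 1 decimal place, 51.9 → 1 decimal place, 9.7 → 1 decimal place, 27.46 → 2 decimal places; limit is 1.
Rounded to 1 decimal place: 99.5 m.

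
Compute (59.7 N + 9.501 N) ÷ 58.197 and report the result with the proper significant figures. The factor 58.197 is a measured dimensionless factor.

59.7 N + 9.501 N = 69.201 N; the sum is limited to 1 decimal place (3 s.f.).
Carrying full precision, 69.201 ÷ 58.197 = 1.18908191144… N; 58.197 has 5 s.f., so the result keeps min(3, 5) = 3 s.f.
Rounded to 3 significant figures: 1.19 N.

1.19 N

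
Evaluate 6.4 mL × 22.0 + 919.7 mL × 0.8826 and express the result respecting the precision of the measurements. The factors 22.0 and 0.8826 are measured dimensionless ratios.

9.5 × 10^2 mL

6.4 × 22.0 = 140.8 → 1.4 × 10^2 mL (2 s.f., last digit at the 10^1 place).
919.7 × 0.8826 = 811.72722 → 811.7 mL (4 s.f., last digit at the 10^-1 place).
Sum: 952.52722 mL; keep the coarser place, 10^1.
Result: 9.5 × 10^2 mL.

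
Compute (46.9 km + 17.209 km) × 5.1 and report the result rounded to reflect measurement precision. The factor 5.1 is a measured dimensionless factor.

46.9 km + 17.209 km = 64.109 km; the sum is limited to 1 decimal place (3 s.f.).
Carrying full precision, 64.109 × 5.1 = 326.9559 km; 5.1 has 2 s.f., so the result keeps min(3, 2) = 2 s.f.
Rounded to 2 significant figures: 3.3 × 10^2 km.

3.3 × 10^2 km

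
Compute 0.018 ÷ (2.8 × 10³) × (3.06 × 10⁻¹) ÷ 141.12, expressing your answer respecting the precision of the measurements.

1.4 × 10⁻⁸

0.018 ÷ (2.8 × 10³) × (3.06 × 10⁻¹) ÷ 141.12 = 1.39395043732 × 10^-8…
Multiplication/division keeps the fewest significant figures: 0.018 → 2 s.f., 2.8 × 10³ → 2 s.f., 3.06 × 10⁻¹ → 3 s.f., 141.12 → 5 s.f.; limit is 2.
Rounded to 2 significant figures: 1.4 × 10⁻⁸.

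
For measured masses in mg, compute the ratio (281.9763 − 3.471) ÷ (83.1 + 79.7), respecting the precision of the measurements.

281.9763 − 3.471 = 278.5053, limited to 3 d.p. → 6 s.f.; 83.1 + 79.7 = 162.8, limited to 1 d.p. → 4 s.f.
Carrying full precision, 278.5053 ÷ 162.8 = 1.71072051597…; keep min(6, 4) = 4 s.f.
Rounded to 4 significant figures: 1.711.

1.711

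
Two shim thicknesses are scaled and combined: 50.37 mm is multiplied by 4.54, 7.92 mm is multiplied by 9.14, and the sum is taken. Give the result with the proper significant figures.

301 mm

50.37 × 4.54 = 228.6798 → 229 mm (3 s.f., last digit at the 10^0 place).
7.92 × 9.14 = 72.3888 → 72.4 mm (3 s.f., last digit at the 10^-1 place).
Sum: 301.0686 mm; keep the coarser place, 10^0.
Result: 301 mm.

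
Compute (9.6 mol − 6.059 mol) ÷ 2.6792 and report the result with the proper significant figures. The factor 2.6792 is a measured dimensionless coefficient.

1.3 mol

9.6 mol − 6.059 mol = 3.541 mol; the difference is limited to 1 decimal place (2 s.f.).
Carrying full precision, 3.541 ÷ 2.6792 = 1.32166318304… mol; 2.6792 has 5 s.f., so the result keeps min(2, 5) = 2 s.f.
Rounded to 2 significant figures: 1.3 mol.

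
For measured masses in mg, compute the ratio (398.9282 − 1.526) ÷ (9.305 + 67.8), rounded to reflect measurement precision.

5.15

398.9282 − 1.526 = 397.4022, limited to 3 d.p. → 6 s.f.; 9.305 + 67.8 = 77.105, limited to 1 d.p. → 3 s.f.
Carrying full precision, 397.4022 ÷ 77.105 = 5.15403929706…; keep min(6, 3) = 3 s.f.
Rounded to 3 significant figures: 5.15.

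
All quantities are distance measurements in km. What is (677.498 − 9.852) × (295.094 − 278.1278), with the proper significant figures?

11327 km²

677.498 − 9.852 = 667.646, limited to 3 d.p. → 6 s.f.; 295.094 − 278.1278 = 16.9662, limited to 3 d.p. → 5 s.f.
Carrying full precision, 667.646 × 16.9662 = 11327.4155652; keep min(6, 5) = 5 s.f.
Rounded to 5 significant figures: 11327 km².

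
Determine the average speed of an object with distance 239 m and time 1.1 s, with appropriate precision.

2.2 × 10² m/s

average speed = 239 m ÷ 1.1 s = 217.272727273… m/s.
239 has 3 significant figures; 1.1 has 2.
Division/multiplication keeps the fewest: 2 significant figures.
Rounded: 2.2 × 10² m/s.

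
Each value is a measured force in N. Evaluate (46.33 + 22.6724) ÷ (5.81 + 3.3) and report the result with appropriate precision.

7.6

46.33 + 22.6724 = 69.0024, limited to 2 d.p. → 4 s.f.; 5.81 + 3.3 = 9.11, limited to 1 d.p. → 2 s.f.
Carrying full precision, 69.0024 ÷ 9.11 = 7.57435784852…; keep min(4, 2) = 2 s.f.
Rounded to 2 significant figures: 7.6.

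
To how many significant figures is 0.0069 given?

2

0.0069: leading zeros are not significant.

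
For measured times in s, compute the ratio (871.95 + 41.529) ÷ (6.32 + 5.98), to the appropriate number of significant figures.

74.27

871.95 + 41.529 = 913.479, limited to 2 d.p. → 5 s.f.; 6.32 + 5.98 = 12.30, limited to 2 d.p. → 4 s.f.
Carrying full precision, 913.479 ÷ 12.30 = 74.2665853659…; keep min(5, 4) = 4 s.f.
Rounded to 4 significant figures: 74.27.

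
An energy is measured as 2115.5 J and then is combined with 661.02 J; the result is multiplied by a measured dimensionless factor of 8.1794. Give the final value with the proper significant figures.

2115.5 J + 661.02 J = 2776.52 J; the sum is limited to 1 decimal place (5 s.f.).
Carrying full precision, 2776.52 × 8.1794 = 22710.267688 J; 8.1794 has 5 s.f., so the result keeps min(5, 5) = 5 s.f.
Rounded to 5 significant figures: 2.2710 × 10^4 J.

2.2710 × 10^4 J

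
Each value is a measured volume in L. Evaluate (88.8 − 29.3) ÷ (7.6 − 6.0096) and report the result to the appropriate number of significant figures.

37

88.8 − 29.3 = 59.5, limited to 1 d.p. → 3 s.f.; 7.6 − 6.0096 = 1.5904, limited to 1 d.p. → 2 s.f.
Carrying full precision, 59.5 ÷ 1.5904 = 37.411971831…; keep min(3, 2) = 2 s.f.
Rounded to 2 significant figures: 37.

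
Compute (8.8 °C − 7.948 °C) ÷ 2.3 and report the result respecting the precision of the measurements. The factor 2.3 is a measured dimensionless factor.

0.4 °C

8.8 °C − 7.948 °C = 0.852 °C; the difference is limited to 1 decimal place (1 s.f.).
Carrying full precision, 0.852 ÷ 2.3 = 0.370434782609… °C; 2.3 has 2 s.f., so the result keeps min(1, 2) = 1 s.f.
Rounded to 1 significant figure: 0.4 °C.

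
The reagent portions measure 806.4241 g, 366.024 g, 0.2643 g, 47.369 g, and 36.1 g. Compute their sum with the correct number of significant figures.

806.4241 g + 366.024 g + 0.2643 g + 47.369 g + 36.1 g = 1256.1814 g.
Addition/subtraction keeps the fewest decimal places: 806.4241 → 4 decimal places, 366.024 → 3 decimal places, 0.2643 → 4 decimal places, 47.369 → 3 decimal places, 36.1 → 1 decimal place; limit is 1.
Rounded to 1 decimal place: 1.2562 × 10³ g.

1.2562 × 10³ g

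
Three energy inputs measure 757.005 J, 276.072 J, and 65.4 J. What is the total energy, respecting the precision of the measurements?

1098.5 J

757.005 J + 276.072 J + 65.4 J = 1098.477 J.
Addition/subtraction keeps the fewest decimal places: 757.005 → 3 decimal places, 276.072 → 3 decimal places, 65.4 → 1 decimal place; limit is 1.
Rounded to 1 decimal place: 1098.5 J.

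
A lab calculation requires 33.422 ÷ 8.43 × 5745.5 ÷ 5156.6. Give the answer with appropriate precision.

33.422 ÷ 8.43 × 5745.5 ÷ 5156.6 = 4.41742561296…
Multiplication/division keeps the fewest significant figures: 33.422 → 5 s.f., 8.43 → 3 s.f., 5745.5 → 5 s.f., 5156.6 → 5 s.f.; limit is 3.
Rounded to 3 significant figures: 4.42.

4.42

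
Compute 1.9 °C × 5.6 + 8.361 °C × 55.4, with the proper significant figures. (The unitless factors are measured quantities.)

474 °C

1.9 × 5.6 = 10.64 → 11 °C (2 s.f., last digit at the 10^0 place).
8.361 × 55.4 = 463.1994 → 463 °C (3 s.f., last digit at the 10^0 place).
Sum: 473.8394 °C; keep the coarser place, 10^0.
Result: 474 °C.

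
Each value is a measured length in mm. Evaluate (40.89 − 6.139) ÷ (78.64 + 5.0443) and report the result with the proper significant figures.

0.4153

40.89 − 6.139 = 34.751, limited to 2 d.p. → 4 s.f.; 78.64 + 5.0443 = 83.6843, limited to 2 d.p. → 4 s.f.
Carrying full precision, 34.751 ÷ 83.6843 = 0.415263078021…; keep min(4, 4) = 4 s.f.
Rounded to 4 significant figures: 0.4153.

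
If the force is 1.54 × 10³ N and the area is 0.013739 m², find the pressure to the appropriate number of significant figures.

pressure = 1.54 × 10³ N ÷ 0.013739 m² = 112089.671737… Pa.
1.54 × 10³ has 3 significant figures; 0.013739 has 5.
Division/multiplication keeps the fewest: 3 significant figures.
Rounded: 1.12 × 10⁵ Pa.

1.12 × 10⁵ Pa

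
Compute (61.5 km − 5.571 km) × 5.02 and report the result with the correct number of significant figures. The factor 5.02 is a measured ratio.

281 km

61.5 km − 5.571 km = 55.929 km; the difference is limited to 1 decimal place (3 s.f.).
Carrying full precision, 55.929 × 5.02 = 280.76358 km; 5.02 has 3 s.f., so the result keeps min(3, 3) = 3 s.f.
Rounded to 3 significant figures: 281 km.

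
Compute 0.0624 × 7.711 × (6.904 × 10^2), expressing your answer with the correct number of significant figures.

0.0624 × 7.711 × (6.904 × 10^2) = 332.19728256
Multiplication/division keeps the fewest significant figures: 0.0624 → 3 s.f., 7.711 → 4 s.f., 6.904 × 10^2 → 4 s.f.; limit is 3.
Rounded to 3 significant figures: 332.

332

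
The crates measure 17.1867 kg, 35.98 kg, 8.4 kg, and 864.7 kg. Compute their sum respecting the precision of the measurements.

9.263 × 10² kg

17.1867 kg + 35.98 kg + 8.4 kg + 864.7 kg = 926.2667 kg.
Addition/subtraction keeps the fewest decimal places: 17.1867 → 4 decimal places, 35.98 → 2 decimal places, 8.4 → 1 decimal place, 864.7 → 1 decimal place; limit is 1.
Rounded to 1 decimal place: 9.263 × 10² kg.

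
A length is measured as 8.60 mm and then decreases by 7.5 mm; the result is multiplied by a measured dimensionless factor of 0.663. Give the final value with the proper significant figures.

8.60 mm − 7.5 mm = 1.10 mm; the difference is limited to 1 decimal place (2 s.f.).
Carrying full precision, 1.10 × 0.663 = 0.7293 mm; 0.663 has 3 s.f., so the result keeps min(2, 3) = 2 s.f.
Rounded to 2 significant figures: 0.73 mm.

0.73 mm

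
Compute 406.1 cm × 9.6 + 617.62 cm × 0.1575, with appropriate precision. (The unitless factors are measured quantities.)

406.1 × 9.6 = 3898.56 → 3.9 × 10^3 cm (2 s.f., last digit at the 10^2 place).
617.62 × 0.1575 = 97.27515 → 97.28 cm (4 s.f., last digit at the 10^-2 place).
Sum: 3995.83515 cm; keep the coarser place, 10^2.
Result: 4.0 × 10^3 cm.

4.0 × 10^3 cm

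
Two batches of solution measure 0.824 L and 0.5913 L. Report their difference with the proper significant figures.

0.824 L − 0.5913 L = 0.2327 L.
Addition/subtraction keeps the fewest decimal places: 0.824 → 3 decimal places, 0.5913 → 4 decimal places; limit is 3.
Rounded to 3 decimal places: 0.233 L.

0.233 L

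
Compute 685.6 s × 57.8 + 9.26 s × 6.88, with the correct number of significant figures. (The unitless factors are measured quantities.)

3.97 × 10⁴ s

685.6 × 57.8 = 39627.68 → 3.96 × 10⁴ s (3 s.f., last digit at the 10^2 place).
9.26 × 6.88 = 63.7088 → 63.7 s (3 s.f., last digit at the 10^-1 place).
Sum: 39691.3888 s; keep the coarser place, 10^2.
Result: 3.97 × 10⁴ s.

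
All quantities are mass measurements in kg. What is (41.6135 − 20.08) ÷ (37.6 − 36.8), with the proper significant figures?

41.6135 − 20.08 = 21.5335, limited to 2 d.p. → 4 s.f.; 37.6 − 36.8 = 0.8, limited to 1 d.p. → 1 s.f.
Carrying full precision, 21.5335 ÷ 0.8 = 26.916875; keep min(4, 1) = 1 s.f.
Rounded to 1 significant figure: 3 × 10^1.

3 × 10^1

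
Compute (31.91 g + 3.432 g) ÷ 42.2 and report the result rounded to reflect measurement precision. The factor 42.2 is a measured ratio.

31.91 g + 3.432 g = 35.342 g; the sum is limited to 2 decimal places (4 s.f.).
Carrying full precision, 35.342 ÷ 42.2 = 0.837488151659… g; 42.2 has 3 s.f., so the result keeps min(4, 3) = 3 s.f.
Rounded to 3 significant figures: 8.37 × 10^-1 g.

8.37 × 10^-1 g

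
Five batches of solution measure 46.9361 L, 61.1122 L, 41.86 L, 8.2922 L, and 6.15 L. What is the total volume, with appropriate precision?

164.35 L

46.9361 L + 61.1122 L + 41.86 L + 8.2922 L + 6.15 L = 164.3505 L.
Addition/subtraction keeps the fewest decimal places: 46.9361 → 4 decimal places, 61.1122 → 4 decimal places, 41.86 → 2 decimal places, 8.2922 → 4 decimal places, 6.15 → 2 decimal places; limit is 2.
Rounded to 2 decimal places: 164.35 L.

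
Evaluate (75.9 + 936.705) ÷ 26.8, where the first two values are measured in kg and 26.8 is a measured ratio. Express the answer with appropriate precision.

37.8 kg

75.9 kg + 936.705 kg = 1012.605 kg; the sum is limited to 1 decimal place (5 s.f.).
Carrying full precision, 1012.605 ÷ 26.8 = 37.7837686567… kg; 26.8 has 3 s.f., so the result keeps min(5, 3) = 3 s.f.
Rounded to 3 significant figures: 37.8 kg.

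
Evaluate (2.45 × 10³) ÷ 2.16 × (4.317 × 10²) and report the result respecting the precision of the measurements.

4.90 × 10⁵

(2.45 × 10³) ÷ 2.16 × (4.317 × 10²) = 489659.722222…
Multiplication/division keeps the fewest significant figures: 2.45 × 10³ → 3 s.f., 2.16 → 3 s.f., 4.317 × 10² → 4 s.f.; limit is 3.
Rounded to 3 significant figures: 4.90 × 10⁵.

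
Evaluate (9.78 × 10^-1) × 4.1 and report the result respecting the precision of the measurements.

4.0

(9.78 × 10^-1) × 4.1 = 4.0098
Multiplication/division keeps the fewest significant figures: 9.78 × 10^-1 → 3 s.f., 4.1 → 2 s.f.; limit is 2.
Rounded to 2 significant figures: 4.0.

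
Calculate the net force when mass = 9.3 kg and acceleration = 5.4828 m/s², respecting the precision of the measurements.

net force = 9.3 kg × 5.4828 m/s² = 50.99004 N.
9.3 has 2 significant figures; 5.4828 has 5.
Division/multiplication keeps the fewest: 2 significant figures.
Rounded: 51 N.

51 N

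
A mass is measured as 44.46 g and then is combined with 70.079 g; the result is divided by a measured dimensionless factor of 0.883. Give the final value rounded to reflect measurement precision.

44.46 g + 70.079 g = 114.539 g; the sum is limited to 2 decimal places (5 s.f.).
Carrying full precision, 114.539 ÷ 0.883 = 129.715741789… g; 0.883 has 3 s.f., so the result keeps min(5, 3) = 3 s.f.
Rounded to 3 significant figures: 1.30 × 10^2 g.

1.30 × 10^2 g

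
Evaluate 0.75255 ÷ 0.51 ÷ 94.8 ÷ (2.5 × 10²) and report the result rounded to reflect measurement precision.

0.75255 ÷ 0.51 ÷ 94.8 ÷ (2.5 × 10²) = 0.0000622611069744…
Multiplication/division keeps the fewest significant figures: 0.75255 → 5 s.f., 0.51 → 2 s.f., 94.8 → 3 s.f., 2.5 × 10² → 2 s.f.; limit is 2.
Rounded to 2 significant figures: 6.2 × 10⁻⁵.

6.2 × 10⁻⁵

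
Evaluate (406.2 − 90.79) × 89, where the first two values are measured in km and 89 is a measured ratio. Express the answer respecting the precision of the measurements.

406.2 km − 90.79 km = 315.41 km; the difference is limited to 1 decimal place (4 s.f.).
Carrying full precision, 315.41 × 89 = 28071.49 km; 89 has 2 s.f., so the result keeps min(4, 2) = 2 s.f.
Rounded to 2 significant figures: 2.8 × 10^4 km.

2.8 × 10^4 km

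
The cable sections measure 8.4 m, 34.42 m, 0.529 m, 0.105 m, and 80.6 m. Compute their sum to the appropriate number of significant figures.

124.1 m

8.4 m + 34.42 m + 0.529 m + 0.105 m + 80.6 m = 124.054 m.
Addition/subtraction keeps the fewest decimal places: 8.4 → 1 decimal place, 34.42 → 2 decimal places, 0.529 → 3 decimal places, 0.105 → 3 decimal places, 80.6 → 1 decimal place; limit is 1.
Rounded to 1 decimal place: 124.1 m.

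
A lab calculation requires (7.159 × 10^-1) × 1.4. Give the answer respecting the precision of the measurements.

1.0

(7.159 × 10^-1) × 1.4 = 1.00226
Multiplication/division keeps the fewest significant figures: 7.159 × 10^-1 → 4 s.f., 1.4 → 2 s.f.; limit is 2.
Rounded to 2 significant figures: 1.0.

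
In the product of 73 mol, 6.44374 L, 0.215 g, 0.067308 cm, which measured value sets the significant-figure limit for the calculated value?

73 mol → 2 s.f.; 6.44374 L → 6 s.f.; 0.215 g → 3 s.f.; 0.067308 cm → 5 s.f.
The fewest is 2 significant figures, from 73 mol.

73 mol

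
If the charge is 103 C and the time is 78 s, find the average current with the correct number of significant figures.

1.3 A

average current = 103 C ÷ 78 s = 1.32051282051… A.
103 has 3 significant figures; 78 has 2.
Division/multiplication keeps the fewest: 2 significant figures.
Rounded: 1.3 A.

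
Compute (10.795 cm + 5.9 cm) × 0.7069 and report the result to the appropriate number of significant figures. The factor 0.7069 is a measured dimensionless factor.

10.795 cm + 5.9 cm = 16.695 cm; the sum is limited to 1 decimal place (3 s.f.).
Carrying full precision, 16.695 × 0.7069 = 11.8016955 cm; 0.7069 has 4 s.f., so the result keeps min(3, 4) = 3 s.f.
Rounded to 3 significant figures: 11.8 cm.

11.8 cm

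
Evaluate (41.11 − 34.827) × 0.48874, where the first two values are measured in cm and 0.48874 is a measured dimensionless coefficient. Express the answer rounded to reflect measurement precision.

3.07 cm

41.11 cm − 34.827 cm = 6.283 cm; the difference is limited to 2 decimal places (3 s.f.).
Carrying full precision, 6.283 × 0.48874 = 3.07075342 cm; 0.48874 has 5 s.f., so the result keeps min(3, 5) = 3 s.f.
Rounded to 3 significant figures: 3.07 cm.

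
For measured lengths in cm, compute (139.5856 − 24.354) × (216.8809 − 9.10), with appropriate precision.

2.3943 × 10^4 cm²

139.5856 − 24.354 = 115.2316, limited to 3 d.p. → 6 s.f.; 216.8809 − 9.10 = 207.7809, limited to 2 d.p. → 5 s.f.
Carrying full precision, 115.2316 × 207.7809 = 23942.9255564…; keep min(6, 5) = 5 s.f.
Rounded to 5 significant figures: 2.3943 × 10^4 cm².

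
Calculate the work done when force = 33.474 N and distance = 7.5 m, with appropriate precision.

2.5 × 10² J

work done = 33.474 N × 7.5 m = 251.055 J.
33.474 has 5 significant figures; 7.5 has 2.
Division/multiplication keeps the fewest: 2 significant figures.
Rounded: 2.5 × 10² J.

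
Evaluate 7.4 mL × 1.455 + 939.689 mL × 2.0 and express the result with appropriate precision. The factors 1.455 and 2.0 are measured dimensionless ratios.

7.4 × 1.455 = 10.767 → 11 mL (2 s.f., last digit at the 10^0 place).
939.689 × 2.0 = 1879.378 → 1.9 × 10³ mL (2 s.f., last digit at the 10^2 place).
Sum: 1890.145 mL; keep the coarser place, 10^2.
Result: 1.9 × 10³ mL.

1.9 × 10³ mL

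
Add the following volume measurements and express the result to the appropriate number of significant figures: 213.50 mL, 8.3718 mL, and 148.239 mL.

370.11 mL

213.50 mL + 8.3718 mL + 148.239 mL = 370.1108 mL.
Addition/subtraction keeps the fewest decimal places: 213.50 → 2 decimal places, 8.3718 → 4 decimal places, 148.239 → 3 decimal places; limit is 2.
Rounded to 2 decimal places: 370.11 mL.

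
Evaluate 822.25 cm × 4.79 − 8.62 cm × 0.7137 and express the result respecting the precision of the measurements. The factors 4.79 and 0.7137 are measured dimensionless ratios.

822.25 × 4.79 = 3938.5775 → 3.94 × 10^3 cm (3 s.f., last digit at the 10^1 place).
8.62 × 0.7137 = 6.152094 → 6.15 cm (3 s.f., last digit at the 10^-2 place).
Difference: 3932.425406 cm; keep the coarser place, 10^1.
Result: 3.93 × 10^3 cm.

3.93 × 10^3 cm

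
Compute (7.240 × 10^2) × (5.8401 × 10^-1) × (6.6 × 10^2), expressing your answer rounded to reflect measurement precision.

(7.240 × 10^2) × (5.8401 × 10^-1) × (6.6 × 10^2) = 279063.3384
Multiplication/division keeps the fewest significant figures: 7.240 × 10^2 → 4 s.f., 5.8401 × 10^-1 → 5 s.f., 6.6 × 10^2 → 2 s.f.; limit is 2.
Rounded to 2 significant figures: 2.8 × 10^5.

2.8 × 10^5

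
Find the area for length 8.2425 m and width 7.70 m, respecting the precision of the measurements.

area = 8.2425 m × 7.70 m = 63.46725 m².
8.2425 has 5 significant figures; 7.70 has 3.
Division/multiplication keeps the fewest: 3 significant figures.
Rounded: 63.5 m².

63.5 m²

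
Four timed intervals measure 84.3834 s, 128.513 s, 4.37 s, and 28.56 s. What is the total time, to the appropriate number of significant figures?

84.3834 s + 128.513 s + 4.37 s + 28.56 s = 245.8264 s.
Addition/subtraction keeps the fewest decimal places: 84.3834 → 4 decimal places, 128.513 → 3 decimal places, 4.37 → 2 decimal places, 28.56 → 2 decimal places; limit is 2.
Rounded to 2 decimal places: 2.4583 × 10^2 s.

2.4583 × 10^2 s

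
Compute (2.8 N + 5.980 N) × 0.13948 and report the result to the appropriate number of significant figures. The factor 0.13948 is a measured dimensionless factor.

1.2 N

2.8 N + 5.980 N = 8.780 N; the sum is limited to 1 decimal place (2 s.f.).
Carrying full precision, 8.780 × 0.13948 = 1.2246344 N; 0.13948 has 5 s.f., so the result keeps min(2, 5) = 2 s.f.
Rounded to 2 significant figures: 1.2 N.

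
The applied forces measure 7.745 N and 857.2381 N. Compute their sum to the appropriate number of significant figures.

864.983 N

7.745 N + 857.2381 N = 864.9831 N.
Addition/subtraction keeps the fewest decimal places: 7.745 → 3 decimal places, 857.2381 → 4 decimal places; limit is 3.
Rounded to 3 decimal places: 864.983 N.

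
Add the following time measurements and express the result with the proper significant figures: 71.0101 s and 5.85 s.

71.0101 s + 5.85 s = 76.8601 s.
Addition/subtraction keeps the fewest decimal places: 71.0101 → 4 decimal places, 5.85 → 2 decimal places; limit is 2.
Rounded to 2 decimal places: 76.86 s.

76.86 s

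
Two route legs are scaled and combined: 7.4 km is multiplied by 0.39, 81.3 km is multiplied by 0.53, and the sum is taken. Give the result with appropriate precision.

7.4 × 0.39 = 2.886 → 2.9 km (2 s.f., last digit at the 10^-1 place).
81.3 × 0.53 = 43.089 → 43 km (2 s.f., last digit at the 10^0 place).
Sum: 45.975 km; keep the coarser place, 10^0.
Result: 46 km.

46 km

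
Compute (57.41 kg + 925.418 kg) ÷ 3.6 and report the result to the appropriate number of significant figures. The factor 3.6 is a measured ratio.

2.7 × 10^2 kg

57.41 kg + 925.418 kg = 982.828 kg; the sum is limited to 2 decimal places (5 s.f.).
Carrying full precision, 982.828 ÷ 3.6 = 273.007777778… kg; 3.6 has 2 s.f., so the result keeps min(5, 2) = 2 s.f.
Rounded to 2 significant figures: 2.7 × 10^2 kg.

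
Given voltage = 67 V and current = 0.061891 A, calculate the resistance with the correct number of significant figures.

1.1 × 10^3 Ω

resistance = 67 V ÷ 0.061891 A = 1082.54835113… Ω.
67 has 2 significant figures; 0.061891 has 5.
Division/multiplication keeps the fewest: 2 significant figures.
Rounded: 1.1 × 10^3 Ω.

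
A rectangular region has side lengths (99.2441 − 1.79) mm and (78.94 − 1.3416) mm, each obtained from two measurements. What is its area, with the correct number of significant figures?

99.2441 − 1.79 = 97.4541, limited to 2 d.p. → 4 s.f.; 78.94 − 1.3416 = 77.5984, limited to 2 d.p. → 4 s.f.
Carrying full precision, 97.4541 × 77.5984 = 7562.28223344; keep min(4, 4) = 4 s.f.
Rounded to 4 significant figures: 7562 mm².

7562 mm²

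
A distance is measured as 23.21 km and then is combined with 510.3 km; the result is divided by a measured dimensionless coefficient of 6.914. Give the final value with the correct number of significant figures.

23.21 km + 510.3 km = 533.51 km; the sum is limited to 1 decimal place (4 s.f.).
Carrying full precision, 533.51 ÷ 6.914 = 77.1637257738… km; 6.914 has 4 s.f., so the result keeps min(4, 4) = 4 s.f.
Rounded to 4 significant figures: 77.16 km.

77.16 km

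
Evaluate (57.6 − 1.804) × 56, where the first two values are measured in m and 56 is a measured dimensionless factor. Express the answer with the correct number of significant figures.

3.1 × 10³ m

57.6 m − 1.804 m = 55.796 m; the difference is limited to 1 decimal place (3 s.f.).
Carrying full precision, 55.796 × 56 = 3124.576 m; 56 has 2 s.f., so the result keeps min(3, 2) = 2 s.f.
Rounded to 2 significant figures: 3.1 × 10³ m.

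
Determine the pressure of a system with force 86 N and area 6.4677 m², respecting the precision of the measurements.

pressure = 86 N ÷ 6.4677 m² = 13.2968443187… Pa.
86 has 2 significant figures; 6.4677 has 5.
Division/multiplication keeps the fewest: 2 significant figures.
Rounded: 13 Pa.

13 Pa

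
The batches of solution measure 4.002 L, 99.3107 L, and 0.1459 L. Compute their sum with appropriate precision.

4.002 L + 99.3107 L + 0.1459 L = 103.4586 L.
Addition/subtraction keeps the fewest decimal places: 4.002 → 3 decimal places, 99.3107 → 4 decimal places, 0.1459 → 4 decimal places; limit is 3.
Rounded to 3 decimal places: 103.459 L.

103.459 L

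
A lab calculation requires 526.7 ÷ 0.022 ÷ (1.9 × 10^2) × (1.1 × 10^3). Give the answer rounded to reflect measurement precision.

526.7 ÷ 0.022 ÷ (1.9 × 10^2) × (1.1 × 10^3) = 138605.263158…
Multiplication/division keeps the fewest significant figures: 526.7 → 4 s.f., 0.022 → 2 s.f., 1.9 × 10^2 → 2 s.f., 1.1 × 10^3 → 2 s.f.; limit is 2.
Rounded to 2 significant figures: 1.4 × 10^5.

1.4 × 10^5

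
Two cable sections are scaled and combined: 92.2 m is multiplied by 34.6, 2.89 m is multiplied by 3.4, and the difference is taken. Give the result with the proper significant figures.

92.2 × 34.6 = 3190.12 → 3.19 × 10^3 m (3 s.f., last digit at the 10^1 place).
2.89 × 3.4 = 9.826 → 9.8 m (2 s.f., last digit at the 10^-1 place).
Difference: 3180.294 m; keep the coarser place, 10^1.
Result: 3.18 × 10^3 m.

3.18 × 10^3 m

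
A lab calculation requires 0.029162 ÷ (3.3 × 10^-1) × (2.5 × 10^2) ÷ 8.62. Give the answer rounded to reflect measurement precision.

0.029162 ÷ (3.3 × 10^-1) × (2.5 × 10^2) ÷ 8.62 = 2.56292624622…
Multiplication/division keeps the fewest significant figures: 0.029162 → 5 s.f., 3.3 × 10^-1 → 2 s.f., 2.5 × 10^2 → 2 s.f., 8.62 → 3 s.f.; limit is 2.
Rounded to 2 significant figures: 2.6.

2.6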